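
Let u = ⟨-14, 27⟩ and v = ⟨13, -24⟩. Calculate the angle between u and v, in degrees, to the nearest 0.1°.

u · v = (-14)·13 + 27·(-24) = -182 - 648 = -830
|u|² = 196 + 729 = 925,  |u| = √925 ≈ 30.413813
|v|² = 169 + 576 = 745,  |v| = √745 ≈ 27.294688
cos θ = -830 / (30.413813 · 27.294688) ≈ -0.99984
θ = arccos(-0.99984) ≈ 179.0°

179.0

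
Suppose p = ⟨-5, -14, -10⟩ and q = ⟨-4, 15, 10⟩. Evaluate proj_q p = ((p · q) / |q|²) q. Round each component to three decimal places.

p · q = (-5)·(-4) + (-14)·15 + (-10)·10 = 20 - 210 - 100 = -290
|q|² = 16 + 225 + 100 = 341
proj_q p = (-290/341) · (-4, 15, 10) ≈ (3.402, -12.757, -8.504)

(3.402, -12.757, -8.504)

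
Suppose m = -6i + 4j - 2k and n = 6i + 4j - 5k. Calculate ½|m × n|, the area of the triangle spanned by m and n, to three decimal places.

i: 4·(-5) - (-2)·4 = -20 - (-8) = -12
j: (-2)·6 - (-6)·(-5) = -12 - 30 = -42
k: (-6)·4 - 4·6 = -24 - 24 = -48
m × n = (-12, -42, -48)
|m × n| = √((-12)² + (-42)² + (-48)²) = √4212 ≈ 64.8999
area = ½ · 64.8999 ≈ 32.450

32.450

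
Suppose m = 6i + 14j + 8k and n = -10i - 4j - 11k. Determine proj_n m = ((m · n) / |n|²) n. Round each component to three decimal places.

m · n = 6·(-10) + 14·(-4) + 8·(-11) = -60 - 56 - 88 = -204
|n|² = 100 + 16 + 121 = 237
proj_n m = (-204/237) · (-10, -4, -11) ≈ (8.608, 3.443, 9.468)

(8.608, 3.443, 9.468)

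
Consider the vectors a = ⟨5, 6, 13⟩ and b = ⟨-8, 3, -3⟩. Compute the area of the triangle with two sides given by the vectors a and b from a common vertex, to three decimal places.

61.520

i: 6·(-3) - 13·3 = -18 - 39 = -57
j: 13·(-8) - 5·(-3) = -104 - (-15) = -89
k: 5·3 - 6·(-8) = 15 - (-48) = 63
a × b = (-57, -89, 63)
|a × b| = √((-57)² + (-89)² + 63²) = √15139 ≈ 123.0406
area = ½ · 123.0406 ≈ 61.520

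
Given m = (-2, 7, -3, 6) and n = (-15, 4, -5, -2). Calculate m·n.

m · n = (-2)·(-15) + 7·4 + (-3)·(-5) + 6·(-2) = 30 + 28 + 15 - 12 = 61

61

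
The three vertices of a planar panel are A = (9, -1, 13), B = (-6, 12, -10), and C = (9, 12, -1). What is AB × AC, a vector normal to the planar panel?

AB = (-15, 13, -23)
AC = (0, 13, -14)
i: 13·(-14) - (-23)·13 = -182 - (-299) = 117
j: (-23)·0 - (-15)·(-14) = 0 - 210 = -210
k: (-15)·13 - 13·0 = -195 - 0 = -195
AB × AC = (117, -210, -195)

(117, -210, -195)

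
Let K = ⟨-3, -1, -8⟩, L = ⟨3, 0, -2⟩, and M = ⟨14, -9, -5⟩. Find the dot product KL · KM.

112

KL = L − K = (6, 1, 6)
KM = M − K = (17, -8, 3)
KL · KM = 6·17 + 1·(-8) + 6·3 = 102 - 8 + 18 = 112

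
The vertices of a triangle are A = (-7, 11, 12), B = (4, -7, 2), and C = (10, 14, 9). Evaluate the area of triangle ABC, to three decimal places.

AB = (11, -18, -10),  AC = (17, 3, -3)
i: (-18)·(-3) - (-10)·3 = 54 - (-30) = 84
j: (-10)·17 - 11·(-3) = -170 - (-33) = -137
k: 11·3 - (-18)·17 = 33 - (-306) = 339
AB × AC = (84, -137, 339)
|AB × AC| = √140746 ≈ 375.1613
area = ½ · 375.1613 ≈ 187.581

187.581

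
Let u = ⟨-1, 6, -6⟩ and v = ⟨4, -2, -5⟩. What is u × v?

i: 6·(-5) - (-6)·(-2) = -30 - 12 = -42
j: (-6)·4 - (-1)·(-5) = -24 - 5 = -29
k: (-1)·(-2) - 6·4 = 2 - 24 = -22
u × v = (-42, -29, -22)

(-42, -29, -22)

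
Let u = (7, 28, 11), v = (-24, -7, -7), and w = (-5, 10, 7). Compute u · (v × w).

v × w:
i: (-7)·7 - (-7)·10 = -49 - (-70) = 21
j: (-7)·(-5) - (-24)·7 = 35 - (-168) = 203
k: (-24)·10 - (-7)·(-5) = -240 - 35 = -275
v × w = (21, 203, -275)
u · (v × w) = 7·21 + 28·203 + 11·(-275) = 147 + 5684 - 3025 = 2806

2806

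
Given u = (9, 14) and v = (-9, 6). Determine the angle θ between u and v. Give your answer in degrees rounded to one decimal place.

u · v = 9·(-9) + 14·6 = -81 + 84 = 3
|u|² = 81 + 196 = 277,  |u| = √277 ≈ 16.643317
|v|² = 81 + 36 = 117,  |v| = √117 ≈ 10.816654
cos θ = 3 / (16.643317 · 10.816654) ≈ 0.01666
θ = arccos(0.01666) ≈ 89.0°

89.0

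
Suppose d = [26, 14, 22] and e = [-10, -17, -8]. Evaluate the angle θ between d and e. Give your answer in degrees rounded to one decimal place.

149.3

d · e = 26·(-10) + 14·(-17) + 22·(-8) = -260 - 238 - 176 = -674
|d|² = 676 + 196 + 484 = 1356,  |d| = √1356 ≈ 36.823905
|e|² = 100 + 289 + 64 = 453,  |e| = √453 ≈ 21.283797
cos θ = -674 / (36.823905 · 21.283797) ≈ -0.85997
θ = arccos(-0.85997) ≈ 149.3°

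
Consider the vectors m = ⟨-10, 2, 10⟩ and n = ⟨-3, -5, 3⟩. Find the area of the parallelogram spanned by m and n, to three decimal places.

79.196

i: 2·3 - 10·(-5) = 6 - (-50) = 56
j: 10·(-3) - (-10)·3 = -30 - (-30) = 0
k: (-10)·(-5) - 2·(-3) = 50 - (-6) = 56
m × n = (56, 0, 56)
|m × n| = √(56² + 0² + 56²) = √6272 ≈ 79.1960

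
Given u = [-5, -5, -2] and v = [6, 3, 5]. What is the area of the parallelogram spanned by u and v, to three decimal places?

27.477

i: (-5)·5 - (-2)·3 = -25 - (-6) = -19
j: (-2)·6 - (-5)·5 = -12 - (-25) = 13
k: (-5)·3 - (-5)·6 = -15 - (-30) = 15
u × v = (-19, 13, 15)
|u × v| = √((-19)² + 13² + 15²) = √755 ≈ 27.4773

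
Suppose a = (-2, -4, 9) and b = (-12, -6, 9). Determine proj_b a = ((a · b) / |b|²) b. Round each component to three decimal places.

a · b = (-2)·(-12) + (-4)·(-6) + 9·9 = 24 + 24 + 81 = 129
|b|² = 144 + 36 + 81 = 261
proj_b a = (129/261) · (-12, -6, 9) ≈ (-5.931, -2.966, 4.448)

(-5.931, -2.966, 4.448)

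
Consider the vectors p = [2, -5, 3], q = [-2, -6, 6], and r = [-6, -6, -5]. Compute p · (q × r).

q × r:
i: (-6)·(-5) - 6·(-6) = 30 - (-36) = 66
j: 6·(-6) - (-2)·(-5) = -36 - 10 = -46
k: (-2)·(-6) - (-6)·(-6) = 12 - 36 = -24
q × r = (66, -46, -24)
p · (q × r) = 2·66 + (-5)·(-46) + 3·(-24) = 132 + 230 - 72 = 290

290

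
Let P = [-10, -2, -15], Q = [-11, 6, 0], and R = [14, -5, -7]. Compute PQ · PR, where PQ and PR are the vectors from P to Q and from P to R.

72

PQ = Q − P = (-1, 8, 15)
PR = R − P = (24, -3, 8)
PQ · PR = (-1)·24 + 8·(-3) + 15·8 = -24 - 24 + 120 = 72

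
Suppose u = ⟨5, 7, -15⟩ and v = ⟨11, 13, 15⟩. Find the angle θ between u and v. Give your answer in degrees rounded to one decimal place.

u · v = 5·11 + 7·13 + (-15)·15 = 55 + 91 - 225 = -79
|u|² = 25 + 49 + 225 = 299,  |u| = √299 ≈ 17.291616
|v|² = 121 + 169 + 225 = 515,  |v| = √515 ≈ 22.693611
cos θ = -79 / (17.291616 · 22.693611) ≈ -0.20132
θ = arccos(-0.20132) ≈ 101.6°

101.6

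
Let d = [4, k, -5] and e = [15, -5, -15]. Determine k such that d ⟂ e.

27

d · e = 4·15 + k·(-5) + (-5)·(-15) = 135 - 5k
Set equal to 0: -5k = -135, so k = 27.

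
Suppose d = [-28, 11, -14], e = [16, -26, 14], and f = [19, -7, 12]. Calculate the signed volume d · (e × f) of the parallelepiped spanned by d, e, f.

e × f:
i: (-26)·12 - 14·(-7) = -312 - (-98) = -214
j: 14·19 - 16·12 = 266 - 192 = 74
k: 16·(-7) - (-26)·19 = -112 - (-494) = 382
e × f = (-214, 74, 382)
d · (e × f) = (-28)·(-214) + 11·74 + (-14)·382 = 5992 + 814 - 5348 = 1458

1458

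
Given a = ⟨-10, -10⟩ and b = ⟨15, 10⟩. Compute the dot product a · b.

-250

a · b = (-10)·15 + (-10)·10 = -150 - 100 = -250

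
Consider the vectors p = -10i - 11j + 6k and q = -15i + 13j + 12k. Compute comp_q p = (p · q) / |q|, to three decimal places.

3.406

p · q = (-10)·(-15) + (-11)·13 + 6·12 = 150 - 143 + 72 = 79
|q| = √(225 + 169 + 144) = √538 ≈ 23.1948
comp_q p = 79 / √538 ≈ 3.406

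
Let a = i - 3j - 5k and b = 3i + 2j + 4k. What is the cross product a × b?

i: (-3)·4 - (-5)·2 = -12 - (-10) = -2
j: (-5)·3 - 1·4 = -15 - 4 = -19
k: 1·2 - (-3)·3 = 2 - (-9) = 11
a × b = (-2, -19, 11)

(-2, -19, 11)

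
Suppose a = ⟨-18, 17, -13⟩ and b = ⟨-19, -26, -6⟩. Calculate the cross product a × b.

i: 17·(-6) - (-13)·(-26) = -102 - 338 = -440
j: (-13)·(-19) - (-18)·(-6) = 247 - 108 = 139
k: (-18)·(-26) - 17·(-19) = 468 - (-323) = 791
a × b = (-440, 139, 791)

(-440, 139, 791)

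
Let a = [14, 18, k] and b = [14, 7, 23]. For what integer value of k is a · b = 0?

-14

a · b = 14·14 + 18·7 + k·23 = 322 + 23k
Set equal to 0: 23k = -322, so k = -14.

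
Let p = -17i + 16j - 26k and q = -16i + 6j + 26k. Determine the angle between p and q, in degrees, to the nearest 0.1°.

106.5

p · q = (-17)·(-16) + 16·6 + (-26)·26 = 272 + 96 - 676 = -308
|p|² = 289 + 256 + 676 = 1221,  |p| = √1221 ≈ 34.942810
|q|² = 256 + 36 + 676 = 968,  |q| = √968 ≈ 31.112698
cos θ = -308 / (34.942810 · 31.112698) ≈ -0.28331
θ = arccos(-0.28331) ≈ 106.5°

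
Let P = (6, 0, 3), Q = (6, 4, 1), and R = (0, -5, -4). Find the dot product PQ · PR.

PQ = Q − P = (0, 4, -2)
PR = R − P = (-6, -5, -7)
PQ · PR = 0·(-6) + 4·(-5) + (-2)·(-7) = 0 - 20 + 14 = -6

-6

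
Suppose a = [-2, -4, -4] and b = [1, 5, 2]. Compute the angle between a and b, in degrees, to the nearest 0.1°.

155.9

a · b = (-2)·1 + (-4)·5 + (-4)·2 = -2 - 20 - 8 = -30
|a|² = 4 + 16 + 16 = 36,  |a| = √36 ≈ 6.000000
|b|² = 1 + 25 + 4 = 30,  |b| = √30 ≈ 5.477226
cos θ = -30 / (6.000000 · 5.477226) ≈ -0.91287
θ = arccos(-0.91287) ≈ 155.9°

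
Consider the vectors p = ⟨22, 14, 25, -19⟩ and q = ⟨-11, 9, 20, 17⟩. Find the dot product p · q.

61

p · q = 22·(-11) + 14·9 + 25·20 + (-19)·17 = -242 + 126 + 500 - 323 = 61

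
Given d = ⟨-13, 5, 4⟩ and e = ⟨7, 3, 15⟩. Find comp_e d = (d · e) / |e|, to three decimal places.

d · e = (-13)·7 + 5·3 + 4·15 = -91 + 15 + 60 = -16
|e| = √(49 + 9 + 225) = √283 ≈ 16.8226
comp_e d = -16 / √283 ≈ -0.951

-0.951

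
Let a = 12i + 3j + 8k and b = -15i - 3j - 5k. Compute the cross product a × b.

i: 3·(-5) - 8·(-3) = -15 - (-24) = 9
j: 8·(-15) - 12·(-5) = -120 - (-60) = -60
k: 12·(-3) - 3·(-15) = -36 - (-45) = 9
a × b = (9, -60, 9)

(9, -60, 9)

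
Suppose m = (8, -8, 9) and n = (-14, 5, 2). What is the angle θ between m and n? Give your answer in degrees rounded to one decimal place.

m · n = 8·(-14) + (-8)·5 + 9·2 = -112 - 40 + 18 = -134
|m|² = 64 + 64 + 81 = 209,  |m| = √209 ≈ 14.456832
|n|² = 196 + 25 + 4 = 225,  |n| = √225 ≈ 15.000000
cos θ = -134 / (14.456832 · 15.000000) ≈ -0.61793
θ = arccos(-0.61793) ≈ 128.2°

128.2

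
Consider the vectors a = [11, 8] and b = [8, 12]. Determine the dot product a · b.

184

a · b = 11·8 + 8·12 = 88 + 96 = 184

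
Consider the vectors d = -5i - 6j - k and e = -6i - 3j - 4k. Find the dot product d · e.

d · e = (-5)·(-6) + (-6)·(-3) + (-1)·(-4) = 30 + 18 + 4 = 52

52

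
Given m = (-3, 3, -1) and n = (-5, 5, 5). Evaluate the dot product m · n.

m · n = (-3)·(-5) + 3·5 + (-1)·5 = 15 + 15 - 5 = 25

25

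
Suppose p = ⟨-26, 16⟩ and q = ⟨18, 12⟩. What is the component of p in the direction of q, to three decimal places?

p · q = (-26)·18 + 16·12 = -468 + 192 = -276
|q| = √(324 + 144) = √468 ≈ 21.6333
comp_q p = -276 / √468 ≈ -12.758

-12.758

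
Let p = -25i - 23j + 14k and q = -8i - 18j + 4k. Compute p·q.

p · q = (-25)·(-8) + (-23)·(-18) + 14·4 = 200 + 414 + 56 = 670

670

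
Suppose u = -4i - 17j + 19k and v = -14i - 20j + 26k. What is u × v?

(-62, -162, -158)

i: (-17)·26 - 19·(-20) = -442 - (-380) = -62
j: 19·(-14) - (-4)·26 = -266 - (-104) = -162
k: (-4)·(-20) - (-17)·(-14) = 80 - 238 = -158
u × v = (-62, -162, -158)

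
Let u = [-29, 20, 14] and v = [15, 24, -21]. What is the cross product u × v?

(-756, -399, -996)

i: 20·(-21) - 14·24 = -420 - 336 = -756
j: 14·15 - (-29)·(-21) = 210 - 609 = -399
k: (-29)·24 - 20·15 = -696 - 300 = -996
u × v = (-756, -399, -996)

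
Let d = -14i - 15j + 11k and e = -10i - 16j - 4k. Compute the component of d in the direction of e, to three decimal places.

d · e = (-14)·(-10) + (-15)·(-16) + 11·(-4) = 140 + 240 - 44 = 336
|e| = √(100 + 256 + 16) = √372 ≈ 19.2873
comp_e d = 336 / √372 ≈ 17.421

17.421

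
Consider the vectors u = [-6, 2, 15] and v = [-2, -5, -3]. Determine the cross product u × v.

(69, -48, 34)

i: 2·(-3) - 15·(-5) = -6 - (-75) = 69
j: 15·(-2) - (-6)·(-3) = -30 - 18 = -48
k: (-6)·(-5) - 2·(-2) = 30 - (-4) = 34
u × v = (69, -48, 34)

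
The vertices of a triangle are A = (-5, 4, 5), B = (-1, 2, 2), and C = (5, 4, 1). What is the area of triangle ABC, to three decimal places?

AB = (4, -2, -3),  AC = (10, 0, -4)
i: (-2)·(-4) - (-3)·0 = 8 - 0 = 8
j: (-3)·10 - 4·(-4) = -30 - (-16) = -14
k: 4·0 - (-2)·10 = 0 - (-20) = 20
AB × AC = (8, -14, 20)
|AB × AC| = √660 ≈ 25.6905
area = ½ · 25.6905 ≈ 12.845

12.845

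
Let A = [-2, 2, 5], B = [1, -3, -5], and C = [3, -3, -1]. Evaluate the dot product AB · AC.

100

AB = B − A = (3, -5, -10)
AC = C − A = (5, -5, -6)
AB · AC = 3·5 + (-5)·(-5) + (-10)·(-6) = 15 + 25 + 60 = 100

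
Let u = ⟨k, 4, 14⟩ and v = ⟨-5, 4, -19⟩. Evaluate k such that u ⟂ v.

-50

u · v = k·(-5) + 4·4 + 14·(-19) = -250 - 5k
Set equal to 0: -5k = 250, so k = -50.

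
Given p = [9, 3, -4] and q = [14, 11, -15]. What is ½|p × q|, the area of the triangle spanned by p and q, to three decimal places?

i: 3·(-15) - (-4)·11 = -45 - (-44) = -1
j: (-4)·14 - 9·(-15) = -56 - (-135) = 79
k: 9·11 - 3·14 = 99 - 42 = 57
p × q = (-1, 79, 57)
|p × q| = √((-1)² + 79² + 57²) = √9491 ≈ 97.4218
area = ½ · 97.4218 ≈ 48.711

48.711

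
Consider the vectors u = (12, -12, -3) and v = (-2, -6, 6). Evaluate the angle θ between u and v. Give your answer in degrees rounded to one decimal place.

u · v = 12·(-2) + (-12)·(-6) + (-3)·6 = -24 + 72 - 18 = 30
|u|² = 144 + 144 + 9 = 297,  |u| = √297 ≈ 17.233688
|v|² = 4 + 36 + 36 = 76,  |v| = √76 ≈ 8.717798
cos θ = 30 / (17.233688 · 8.717798) ≈ 0.19968
θ = arccos(0.19968) ≈ 78.5°

78.5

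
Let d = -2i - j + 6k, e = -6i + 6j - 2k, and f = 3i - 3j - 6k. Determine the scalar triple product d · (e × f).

e × f:
i: 6·(-6) - (-2)·(-3) = -36 - 6 = -42
j: (-2)·3 - (-6)·(-6) = -6 - 36 = -42
k: (-6)·(-3) - 6·3 = 18 - 18 = 0
e × f = (-42, -42, 0)
d · (e × f) = (-2)·(-42) + (-1)·(-42) + 6·0 = 84 + 42 + 0 = 126

126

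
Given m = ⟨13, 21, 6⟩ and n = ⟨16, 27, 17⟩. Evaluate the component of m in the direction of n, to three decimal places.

m · n = 13·16 + 21·27 + 6·17 = 208 + 567 + 102 = 877
|n| = √(256 + 729 + 289) = √1274 ≈ 35.6931
comp_n m = 877 / √1274 ≈ 24.571

24.571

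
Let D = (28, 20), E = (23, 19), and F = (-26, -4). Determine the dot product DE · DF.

294

DE = E − D = (-5, -1)
DF = F − D = (-54, -24)
DE · DF = (-5)·(-54) + (-1)·(-24) = 270 + 24 = 294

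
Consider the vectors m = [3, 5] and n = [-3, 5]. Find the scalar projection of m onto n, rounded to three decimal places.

m · n = 3·(-3) + 5·5 = -9 + 25 = 16
|n| = √(9 + 25) = √34 ≈ 5.8310
comp_n m = 16 / √34 ≈ 2.744

2.744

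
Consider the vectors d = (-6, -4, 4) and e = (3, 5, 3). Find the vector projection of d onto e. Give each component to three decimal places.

(-1.814, -3.023, -1.814)

d · e = (-6)·3 + (-4)·5 + 4·3 = -18 - 20 + 12 = -26
|e|² = 9 + 25 + 9 = 43
proj_e d = (-26/43) · (3, 5, 3) ≈ (-1.814, -3.023, -1.814)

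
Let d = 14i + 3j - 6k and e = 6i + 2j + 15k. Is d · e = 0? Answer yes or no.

yes

d · e = 14·6 + 3·2 + (-6)·15 = 84 + 6 - 90 = 0
Zero, so the vectors are orthogonal.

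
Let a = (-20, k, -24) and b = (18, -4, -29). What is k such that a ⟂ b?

a · b = (-20)·18 + k·(-4) + (-24)·(-29) = 336 - 4k
Set equal to 0: -4k = -336, so k = 84.

84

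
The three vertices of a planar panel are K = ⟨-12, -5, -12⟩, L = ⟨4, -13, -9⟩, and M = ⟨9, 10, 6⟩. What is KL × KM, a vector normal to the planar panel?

(-189, -225, 408)

KL = (16, -8, 3)
KM = (21, 15, 18)
i: (-8)·18 - 3·15 = -144 - 45 = -189
j: 3·21 - 16·18 = 63 - 288 = -225
k: 16·15 - (-8)·21 = 240 - (-168) = 408
KL × KM = (-189, -225, 408)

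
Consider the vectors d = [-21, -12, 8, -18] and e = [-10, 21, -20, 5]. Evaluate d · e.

d · e = (-21)·(-10) + (-12)·21 + 8·(-20) + (-18)·5 = 210 - 252 - 160 - 90 = -292

-292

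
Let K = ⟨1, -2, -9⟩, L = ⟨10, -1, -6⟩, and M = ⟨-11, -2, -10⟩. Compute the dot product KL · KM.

-111

KL = L − K = (9, 1, 3)
KM = M − K = (-12, 0, -1)
KL · KM = 9·(-12) + 1·0 + 3·(-1) = -108 + 0 - 3 = -111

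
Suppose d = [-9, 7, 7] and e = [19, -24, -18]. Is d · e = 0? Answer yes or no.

d · e = (-9)·19 + 7·(-24) + 7·(-18) = -171 - 168 - 126 = -465
Nonzero, so the vectors are not orthogonal.

no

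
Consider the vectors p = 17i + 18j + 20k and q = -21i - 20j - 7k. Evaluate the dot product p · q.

p · q = 17·(-21) + 18·(-20) + 20·(-7) = -357 - 360 - 140 = -857

-857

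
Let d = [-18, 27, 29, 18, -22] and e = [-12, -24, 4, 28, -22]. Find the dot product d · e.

d · e = (-18)·(-12) + 27·(-24) + 29·4 + 18·28 + (-22)·(-22) = 216 - 648 + 116 + 504 + 484 = 672

672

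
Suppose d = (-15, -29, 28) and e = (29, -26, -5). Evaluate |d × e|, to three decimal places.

i: (-29)·(-5) - 28·(-26) = 145 - (-728) = 873
j: 28·29 - (-15)·(-5) = 812 - 75 = 737
k: (-15)·(-26) - (-29)·29 = 390 - (-841) = 1231
d × e = (873, 737, 1231)
|d × e| = √(873² + 737² + 1231²) = √2820659 ≈ 1679.4818

1679.482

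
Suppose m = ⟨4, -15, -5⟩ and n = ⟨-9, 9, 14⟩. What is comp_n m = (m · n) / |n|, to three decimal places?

m · n = 4·(-9) + (-15)·9 + (-5)·14 = -36 - 135 - 70 = -241
|n| = √(81 + 81 + 196) = √358 ≈ 18.9209
comp_n m = -241 / √358 ≈ -12.737

-12.737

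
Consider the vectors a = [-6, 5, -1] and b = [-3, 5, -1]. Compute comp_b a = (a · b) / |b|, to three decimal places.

a · b = (-6)·(-3) + 5·5 + (-1)·(-1) = 18 + 25 + 1 = 44
|b| = √(9 + 25 + 1) = √35 ≈ 5.9161
comp_b a = 44 / √35 ≈ 7.437

7.437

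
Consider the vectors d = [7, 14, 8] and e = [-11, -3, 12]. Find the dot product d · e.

d · e = 7·(-11) + 14·(-3) + 8·12 = -77 - 42 + 96 = -23

-23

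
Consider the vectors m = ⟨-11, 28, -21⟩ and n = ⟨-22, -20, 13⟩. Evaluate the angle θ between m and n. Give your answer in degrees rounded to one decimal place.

119.8

m · n = (-11)·(-22) + 28·(-20) + (-21)·13 = 242 - 560 - 273 = -591
|m|² = 121 + 784 + 441 = 1346,  |m| = √1346 ≈ 36.687873
|n|² = 484 + 400 + 169 = 1053,  |n| = √1053 ≈ 32.449961
cos θ = -591 / (36.687873 · 32.449961) ≈ -0.49642
θ = arccos(-0.49642) ≈ 119.8°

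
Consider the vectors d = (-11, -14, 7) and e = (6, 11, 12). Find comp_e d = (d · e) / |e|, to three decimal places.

d · e = (-11)·6 + (-14)·11 + 7·12 = -66 - 154 + 84 = -136
|e| = √(36 + 121 + 144) = √301 ≈ 17.3494
comp_e d = -136 / √301 ≈ -7.839

-7.839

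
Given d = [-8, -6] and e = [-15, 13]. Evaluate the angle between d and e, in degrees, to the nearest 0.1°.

77.8

d · e = (-8)·(-15) + (-6)·13 = 120 - 78 = 42
|d|² = 64 + 36 = 100,  |d| = √100 ≈ 10.000000
|e|² = 225 + 169 = 394,  |e| = √394 ≈ 19.849433
cos θ = 42 / (10.000000 · 19.849433) ≈ 0.21159
θ = arccos(0.21159) ≈ 77.8°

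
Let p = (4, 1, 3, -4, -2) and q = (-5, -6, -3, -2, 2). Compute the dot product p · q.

p · q = 4·(-5) + 1·(-6) + 3·(-3) + (-4)·(-2) + (-2)·2 = -20 - 6 - 9 + 8 - 4 = -31

-31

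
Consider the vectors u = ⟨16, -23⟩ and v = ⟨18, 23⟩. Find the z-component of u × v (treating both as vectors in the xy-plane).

16·23 - (-23)·18 = 368 - (-414) = 782

782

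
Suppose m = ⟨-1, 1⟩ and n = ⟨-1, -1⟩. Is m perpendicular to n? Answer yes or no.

yes

m · n = (-1)·(-1) + 1·(-1) = 1 - 1 = 0
Zero, so the vectors are orthogonal.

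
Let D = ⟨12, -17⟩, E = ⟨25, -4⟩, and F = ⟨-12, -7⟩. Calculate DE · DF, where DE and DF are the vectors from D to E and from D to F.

DE = E − D = (13, 13)
DF = F − D = (-24, 10)
DE · DF = 13·(-24) + 13·10 = -312 + 130 = -182

-182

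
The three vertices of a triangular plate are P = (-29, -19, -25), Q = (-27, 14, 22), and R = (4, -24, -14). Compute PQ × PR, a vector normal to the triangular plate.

(598, 1529, -1099)

PQ = (2, 33, 47)
PR = (33, -5, 11)
i: 33·11 - 47·(-5) = 363 - (-235) = 598
j: 47·33 - 2·11 = 1551 - 22 = 1529
k: 2·(-5) - 33·33 = -10 - 1089 = -1099
PQ × PR = (598, 1529, -1099)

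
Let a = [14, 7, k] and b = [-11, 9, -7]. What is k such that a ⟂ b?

a · b = 14·(-11) + 7·9 + k·(-7) = -91 - 7k
Set equal to 0: -7k = 91, so k = -13.

-13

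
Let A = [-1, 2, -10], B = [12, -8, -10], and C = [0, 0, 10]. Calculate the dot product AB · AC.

AB = B − A = (13, -10, 0)
AC = C − A = (1, -2, 20)
AB · AC = 13·1 + (-10)·(-2) + 0·20 = 13 + 20 + 0 = 33

33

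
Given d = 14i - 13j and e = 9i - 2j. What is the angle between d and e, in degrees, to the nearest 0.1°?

30.4

d · e = 14·9 + (-13)·(-2) = 126 + 26 = 152
|d|² = 196 + 169 = 365,  |d| = √365 ≈ 19.104973
|e|² = 81 + 4 = 85,  |e| = √85 ≈ 9.219544
cos θ = 152 / (19.104973 · 9.219544) ≈ 0.86295
θ = arccos(0.86295) ≈ 30.4°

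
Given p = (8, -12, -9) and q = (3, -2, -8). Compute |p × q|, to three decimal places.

88.617

i: (-12)·(-8) - (-9)·(-2) = 96 - 18 = 78
j: (-9)·3 - 8·(-8) = -27 - (-64) = 37
k: 8·(-2) - (-12)·3 = -16 - (-36) = 20
p × q = (78, 37, 20)
|p × q| = √(78² + 37² + 20²) = √7853 ≈ 88.6172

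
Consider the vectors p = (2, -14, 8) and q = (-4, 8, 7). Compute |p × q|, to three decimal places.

i: (-14)·7 - 8·8 = -98 - 64 = -162
j: 8·(-4) - 2·7 = -32 - 14 = -46
k: 2·8 - (-14)·(-4) = 16 - 56 = -40
p × q = (-162, -46, -40)
|p × q| = √((-162)² + (-46)² + (-40)²) = √29960 ≈ 173.0896

173.090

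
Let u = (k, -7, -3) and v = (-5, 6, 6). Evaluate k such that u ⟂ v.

-12

u · v = k·(-5) + (-7)·6 + (-3)·6 = -60 - 5k
Set equal to 0: -5k = 60, so k = -12.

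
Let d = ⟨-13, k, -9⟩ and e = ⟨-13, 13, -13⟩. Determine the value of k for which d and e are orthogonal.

d · e = (-13)·(-13) + k·13 + (-9)·(-13) = 286 + 13k
Set equal to 0: 13k = -286, so k = -22.

-22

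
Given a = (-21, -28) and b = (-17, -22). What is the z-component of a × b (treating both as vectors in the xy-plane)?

(-21)·(-22) - (-28)·(-17) = 462 - 476 = -14

-14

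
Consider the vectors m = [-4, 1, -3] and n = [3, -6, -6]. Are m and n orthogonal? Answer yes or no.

m · n = (-4)·3 + 1·(-6) + (-3)·(-6) = -12 - 6 + 18 = 0
Zero, so the vectors are orthogonal.

yes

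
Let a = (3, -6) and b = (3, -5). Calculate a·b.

a · b = 3·3 + (-6)·(-5) = 9 + 30 = 39

39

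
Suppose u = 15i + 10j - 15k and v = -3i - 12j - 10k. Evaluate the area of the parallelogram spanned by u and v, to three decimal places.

i: 10·(-10) - (-15)·(-12) = -100 - 180 = -280
j: (-15)·(-3) - 15·(-10) = 45 - (-150) = 195
k: 15·(-12) - 10·(-3) = -180 - (-30) = -150
u × v = (-280, 195, -150)
|u × v| = √((-280)² + 195² + (-150)²) = √138925 ≈ 372.7264

372.726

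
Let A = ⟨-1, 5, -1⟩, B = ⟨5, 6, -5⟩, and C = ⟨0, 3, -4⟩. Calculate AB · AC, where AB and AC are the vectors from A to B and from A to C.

AB = B − A = (6, 1, -4)
AC = C − A = (1, -2, -3)
AB · AC = 6·1 + 1·(-2) + (-4)·(-3) = 6 - 2 + 12 = 16

16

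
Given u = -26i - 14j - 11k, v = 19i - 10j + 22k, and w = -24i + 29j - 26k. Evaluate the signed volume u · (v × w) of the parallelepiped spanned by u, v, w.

v × w:
i: (-10)·(-26) - 22·29 = 260 - 638 = -378
j: 22·(-24) - 19·(-26) = -528 - (-494) = -34
k: 19·29 - (-10)·(-24) = 551 - 240 = 311
v × w = (-378, -34, 311)
u · (v × w) = (-26)·(-378) + (-14)·(-34) + (-11)·311 = 9828 + 476 - 3421 = 6883

6883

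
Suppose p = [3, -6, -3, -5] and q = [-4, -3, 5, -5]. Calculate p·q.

p · q = 3·(-4) + (-6)·(-3) + (-3)·5 + (-5)·(-5) = -12 + 18 - 15 + 25 = 16

16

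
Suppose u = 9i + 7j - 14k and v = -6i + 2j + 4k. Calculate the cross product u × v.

(56, 48, 60)

i: 7·4 - (-14)·2 = 28 - (-28) = 56
j: (-14)·(-6) - 9·4 = 84 - 36 = 48
k: 9·2 - 7·(-6) = 18 - (-42) = 60
u × v = (56, 48, 60)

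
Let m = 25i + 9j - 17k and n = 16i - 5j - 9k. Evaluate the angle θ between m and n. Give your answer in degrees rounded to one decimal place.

32.2

m · n = 25·16 + 9·(-5) + (-17)·(-9) = 400 - 45 + 153 = 508
|m|² = 625 + 81 + 289 = 995,  |m| = √995 ≈ 31.543621
|n|² = 256 + 25 + 81 = 362,  |n| = √362 ≈ 19.026298
cos θ = 508 / (31.543621 · 19.026298) ≈ 0.84644
θ = arccos(0.84644) ≈ 32.2°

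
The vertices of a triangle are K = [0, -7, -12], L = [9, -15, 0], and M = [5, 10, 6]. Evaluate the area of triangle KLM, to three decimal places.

KL = (9, -8, 12),  KM = (5, 17, 18)
i: (-8)·18 - 12·17 = -144 - 204 = -348
j: 12·5 - 9·18 = 60 - 162 = -102
k: 9·17 - (-8)·5 = 153 - (-40) = 193
KL × KM = (-348, -102, 193)
|KL × KM| = √168757 ≈ 410.8004
area = ½ · 410.8004 ≈ 205.400

205.400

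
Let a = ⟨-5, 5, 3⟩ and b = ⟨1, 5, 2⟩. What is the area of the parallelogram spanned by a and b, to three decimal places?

i: 5·2 - 3·5 = 10 - 15 = -5
j: 3·1 - (-5)·2 = 3 - (-10) = 13
k: (-5)·5 - 5·1 = -25 - 5 = -30
a × b = (-5, 13, -30)
|a × b| = √((-5)² + 13² + (-30)²) = √1094 ≈ 33.0757

33.076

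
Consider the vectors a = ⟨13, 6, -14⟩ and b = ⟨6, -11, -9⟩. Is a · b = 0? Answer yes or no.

a · b = 13·6 + 6·(-11) + (-14)·(-9) = 78 - 66 + 126 = 138
Nonzero, so the vectors are not orthogonal.

no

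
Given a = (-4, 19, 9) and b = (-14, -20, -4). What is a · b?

-360

a · b = (-4)·(-14) + 19·(-20) + 9·(-4) = 56 - 380 - 36 = -360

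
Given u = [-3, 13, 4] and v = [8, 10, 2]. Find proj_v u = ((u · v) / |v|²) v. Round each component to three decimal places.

(5.429, 6.786, 1.357)

u · v = (-3)·8 + 13·10 + 4·2 = -24 + 130 + 8 = 114
|v|² = 64 + 100 + 4 = 168
proj_v u = (114/168) · (8, 10, 2) ≈ (5.429, 6.786, 1.357)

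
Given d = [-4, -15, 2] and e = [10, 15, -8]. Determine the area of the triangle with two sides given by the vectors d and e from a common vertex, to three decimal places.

63.922

i: (-15)·(-8) - 2·15 = 120 - 30 = 90
j: 2·10 - (-4)·(-8) = 20 - 32 = -12
k: (-4)·15 - (-15)·10 = -60 - (-150) = 90
d × e = (90, -12, 90)
|d × e| = √(90² + (-12)² + 90²) = √16344 ≈ 127.8437
area = ½ · 127.8437 ≈ 63.922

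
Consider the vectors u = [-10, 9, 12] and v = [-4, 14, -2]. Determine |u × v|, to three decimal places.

i: 9·(-2) - 12·14 = -18 - 168 = -186
j: 12·(-4) - (-10)·(-2) = -48 - 20 = -68
k: (-10)·14 - 9·(-4) = -140 - (-36) = -104
u × v = (-186, -68, -104)
|u × v| = √((-186)² + (-68)² + (-104)²) = √50036 ≈ 223.6873

223.687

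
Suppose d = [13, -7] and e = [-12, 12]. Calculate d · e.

d · e = 13·(-12) + (-7)·12 = -156 - 84 = -240

-240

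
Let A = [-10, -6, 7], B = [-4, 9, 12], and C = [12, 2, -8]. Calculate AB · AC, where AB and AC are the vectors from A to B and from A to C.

177

AB = B − A = (6, 15, 5)
AC = C − A = (22, 8, -15)
AB · AC = 6·22 + 15·8 + 5·(-15) = 132 + 120 - 75 = 177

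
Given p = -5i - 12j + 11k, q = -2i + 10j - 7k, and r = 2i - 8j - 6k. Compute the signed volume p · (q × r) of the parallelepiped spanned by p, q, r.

848

q × r:
i: 10·(-6) - (-7)·(-8) = -60 - 56 = -116
j: (-7)·2 - (-2)·(-6) = -14 - 12 = -26
k: (-2)·(-8) - 10·2 = 16 - 20 = -4
q × r = (-116, -26, -4)
p · (q × r) = (-5)·(-116) + (-12)·(-26) + 11·(-4) = 580 + 312 - 44 = 848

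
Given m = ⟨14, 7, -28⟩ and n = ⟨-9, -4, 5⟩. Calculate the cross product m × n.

i: 7·5 - (-28)·(-4) = 35 - 112 = -77
j: (-28)·(-9) - 14·5 = 252 - 70 = 182
k: 14·(-4) - 7·(-9) = -56 - (-63) = 7
m × n = (-77, 182, 7)

(-77, 182, 7)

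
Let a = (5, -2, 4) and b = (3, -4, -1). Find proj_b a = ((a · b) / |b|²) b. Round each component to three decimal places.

(2.192, -2.923, -0.731)

a · b = 5·3 + (-2)·(-4) + 4·(-1) = 15 + 8 - 4 = 19
|b|² = 9 + 16 + 1 = 26
proj_b a = (19/26) · (3, -4, -1) ≈ (2.192, -2.923, -0.731)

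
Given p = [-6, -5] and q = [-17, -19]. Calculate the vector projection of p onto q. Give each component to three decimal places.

(-5.152, -5.758)

p · q = (-6)·(-17) + (-5)·(-19) = 102 + 95 = 197
|q|² = 289 + 361 = 650
proj_q p = (197/650) · (-17, -19) ≈ (-5.152, -5.758)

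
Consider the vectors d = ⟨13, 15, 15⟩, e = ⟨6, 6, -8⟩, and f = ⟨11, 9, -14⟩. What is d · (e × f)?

-396

e × f:
i: 6·(-14) - (-8)·9 = -84 - (-72) = -12
j: (-8)·11 - 6·(-14) = -88 - (-84) = -4
k: 6·9 - 6·11 = 54 - 66 = -12
e × f = (-12, -4, -12)
d · (e × f) = 13·(-12) + 15·(-4) + 15·(-12) = -156 - 60 - 180 = -396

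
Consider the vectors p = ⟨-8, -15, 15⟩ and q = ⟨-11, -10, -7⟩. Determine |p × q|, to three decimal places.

i: (-15)·(-7) - 15·(-10) = 105 - (-150) = 255
j: 15·(-11) - (-8)·(-7) = -165 - 56 = -221
k: (-8)·(-10) - (-15)·(-11) = 80 - 165 = -85
p × q = (255, -221, -85)
|p × q| = √(255² + (-221)² + (-85)²) = √121091 ≈ 347.9813

347.981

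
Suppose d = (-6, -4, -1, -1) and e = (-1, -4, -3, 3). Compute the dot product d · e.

22

d · e = (-6)·(-1) + (-4)·(-4) + (-1)·(-3) + (-1)·3 = 6 + 16 + 3 - 3 = 22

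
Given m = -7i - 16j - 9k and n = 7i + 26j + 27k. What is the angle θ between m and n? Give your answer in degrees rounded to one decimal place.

m · n = (-7)·7 + (-16)·26 + (-9)·27 = -49 - 416 - 243 = -708
|m|² = 49 + 256 + 81 = 386,  |m| = √386 ≈ 19.646883
|n|² = 49 + 676 + 729 = 1454,  |n| = √1454 ≈ 38.131352
cos θ = -708 / (19.646883 · 38.131352) ≈ -0.94506
θ = arccos(-0.94506) ≈ 160.9°

160.9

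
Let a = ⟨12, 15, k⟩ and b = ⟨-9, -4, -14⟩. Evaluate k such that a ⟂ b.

-12

a · b = 12·(-9) + 15·(-4) + k·(-14) = -168 - 14k
Set equal to 0: -14k = 168, so k = -12.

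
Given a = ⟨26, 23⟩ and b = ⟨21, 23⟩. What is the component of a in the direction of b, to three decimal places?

a · b = 26·21 + 23·23 = 546 + 529 = 1075
|b| = √(441 + 529) = √970 ≈ 31.1448
comp_b a = 1075 / √970 ≈ 34.516

34.516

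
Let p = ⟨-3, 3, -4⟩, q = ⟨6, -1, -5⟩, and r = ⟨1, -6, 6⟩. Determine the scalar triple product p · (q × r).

q × r:
i: (-1)·6 - (-5)·(-6) = -6 - 30 = -36
j: (-5)·1 - 6·6 = -5 - 36 = -41
k: 6·(-6) - (-1)·1 = -36 - (-1) = -35
q × r = (-36, -41, -35)
p · (q × r) = (-3)·(-36) + 3·(-41) + (-4)·(-35) = 108 - 123 + 140 = 125

125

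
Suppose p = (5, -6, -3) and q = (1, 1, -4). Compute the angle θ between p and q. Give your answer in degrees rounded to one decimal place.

71.9

p · q = 5·1 + (-6)·1 + (-3)·(-4) = 5 - 6 + 12 = 11
|p|² = 25 + 36 + 9 = 70,  |p| = √70 ≈ 8.366600
|q|² = 1 + 1 + 16 = 18,  |q| = √18 ≈ 4.242641
cos θ = 11 / (8.366600 · 4.242641) ≈ 0.30989
θ = arccos(0.30989) ≈ 71.9°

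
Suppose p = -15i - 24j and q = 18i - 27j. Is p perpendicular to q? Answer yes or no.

no

p · q = (-15)·18 + (-24)·(-27) = -270 + 648 = 378
Nonzero, so the vectors are not orthogonal.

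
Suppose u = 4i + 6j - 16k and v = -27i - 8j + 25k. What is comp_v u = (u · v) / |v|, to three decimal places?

-14.765

u · v = 4·(-27) + 6·(-8) + (-16)·25 = -108 - 48 - 400 = -556
|v| = √(729 + 64 + 625) = √1418 ≈ 37.6563
comp_v u = -556 / √1418 ≈ -14.765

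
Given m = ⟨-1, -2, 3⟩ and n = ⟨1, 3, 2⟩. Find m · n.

-1

m · n = (-1)·1 + (-2)·3 + 3·2 = -1 - 6 + 6 = -1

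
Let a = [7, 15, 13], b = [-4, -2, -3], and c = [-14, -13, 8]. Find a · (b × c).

b × c:
i: (-2)·8 - (-3)·(-13) = -16 - 39 = -55
j: (-3)·(-14) - (-4)·8 = 42 - (-32) = 74
k: (-4)·(-13) - (-2)·(-14) = 52 - 28 = 24
b × c = (-55, 74, 24)
a · (b × c) = 7·(-55) + 15·74 + 13·24 = -385 + 1110 + 312 = 1037

1037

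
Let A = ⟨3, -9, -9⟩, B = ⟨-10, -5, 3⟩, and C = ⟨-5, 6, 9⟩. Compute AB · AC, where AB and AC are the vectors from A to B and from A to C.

380

AB = B − A = (-13, 4, 12)
AC = C − A = (-8, 15, 18)
AB · AC = (-13)·(-8) + 4·15 + 12·18 = 104 + 60 + 216 = 380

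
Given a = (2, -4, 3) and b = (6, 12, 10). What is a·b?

-6

a · b = 2·6 + (-4)·12 + 3·10 = 12 - 48 + 30 = -6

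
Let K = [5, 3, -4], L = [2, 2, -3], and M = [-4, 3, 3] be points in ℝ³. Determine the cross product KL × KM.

(-7, 12, -9)

KL = (-3, -1, 1)
KM = (-9, 0, 7)
i: (-1)·7 - 1·0 = -7 - 0 = -7
j: 1·(-9) - (-3)·7 = -9 - (-21) = 12
k: (-3)·0 - (-1)·(-9) = 0 - 9 = -9
KL × KM = (-7, 12, -9)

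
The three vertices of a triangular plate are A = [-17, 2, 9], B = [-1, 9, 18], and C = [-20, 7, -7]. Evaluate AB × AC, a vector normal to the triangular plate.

AB = (16, 7, 9)
AC = (-3, 5, -16)
i: 7·(-16) - 9·5 = -112 - 45 = -157
j: 9·(-3) - 16·(-16) = -27 - (-256) = 229
k: 16·5 - 7·(-3) = 80 - (-21) = 101
AB × AC = (-157, 229, 101)

(-157, 229, 101)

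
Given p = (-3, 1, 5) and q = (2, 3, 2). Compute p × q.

i: 1·2 - 5·3 = 2 - 15 = -13
j: 5·2 - (-3)·2 = 10 - (-6) = 16
k: (-3)·3 - 1·2 = -9 - 2 = -11
p × q = (-13, 16, -11)

(-13, 16, -11)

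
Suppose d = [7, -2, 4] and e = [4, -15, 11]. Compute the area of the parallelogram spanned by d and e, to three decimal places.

i: (-2)·11 - 4·(-15) = -22 - (-60) = 38
j: 4·4 - 7·11 = 16 - 77 = -61
k: 7·(-15) - (-2)·4 = -105 - (-8) = -97
d × e = (38, -61, -97)
|d × e| = √(38² + (-61)² + (-97)²) = √14574 ≈ 120.7228

120.723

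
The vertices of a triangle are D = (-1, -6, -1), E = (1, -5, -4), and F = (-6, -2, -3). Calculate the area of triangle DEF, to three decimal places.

12.550

DE = (2, 1, -3),  DF = (-5, 4, -2)
i: 1·(-2) - (-3)·4 = -2 - (-12) = 10
j: (-3)·(-5) - 2·(-2) = 15 - (-4) = 19
k: 2·4 - 1·(-5) = 8 - (-5) = 13
DE × DF = (10, 19, 13)
|DE × DF| = √630 ≈ 25.0998
area = ½ · 25.0998 ≈ 12.550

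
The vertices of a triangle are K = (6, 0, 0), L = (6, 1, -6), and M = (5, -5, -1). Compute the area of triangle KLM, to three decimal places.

15.796

KL = (0, 1, -6),  KM = (-1, -5, -1)
i: 1·(-1) - (-6)·(-5) = -1 - 30 = -31
j: (-6)·(-1) - 0·(-1) = 6 - 0 = 6
k: 0·(-5) - 1·(-1) = 0 - (-1) = 1
KL × KM = (-31, 6, 1)
|KL × KM| = √998 ≈ 31.5911
area = ½ · 31.5911 ≈ 15.796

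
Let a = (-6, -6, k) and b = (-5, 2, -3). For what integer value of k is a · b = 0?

6

a · b = (-6)·(-5) + (-6)·2 + k·(-3) = 18 - 3k
Set equal to 0: -3k = -18, so k = 6.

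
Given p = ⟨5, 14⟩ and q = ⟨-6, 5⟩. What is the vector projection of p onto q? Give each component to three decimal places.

(-3.934, 3.279)

p · q = 5·(-6) + 14·5 = -30 + 70 = 40
|q|² = 36 + 25 = 61
proj_q p = (40/61) · (-6, 5) ≈ (-3.934, 3.279)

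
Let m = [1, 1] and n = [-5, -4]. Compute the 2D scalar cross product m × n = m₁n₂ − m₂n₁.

1

1·(-4) - 1·(-5) = -4 - (-5) = 1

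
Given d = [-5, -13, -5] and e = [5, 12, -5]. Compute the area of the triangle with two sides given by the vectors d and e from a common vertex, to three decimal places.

i: (-13)·(-5) - (-5)·12 = 65 - (-60) = 125
j: (-5)·5 - (-5)·(-5) = -25 - 25 = -50
k: (-5)·12 - (-13)·5 = -60 - (-65) = 5
d × e = (125, -50, 5)
|d × e| = √(125² + (-50)² + 5²) = √18150 ≈ 134.7219
area = ½ · 134.7219 ≈ 67.361

67.361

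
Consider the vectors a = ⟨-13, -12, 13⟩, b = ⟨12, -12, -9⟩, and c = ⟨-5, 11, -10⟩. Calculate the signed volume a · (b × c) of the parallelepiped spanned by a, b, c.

-3891

b × c:
i: (-12)·(-10) - (-9)·11 = 120 - (-99) = 219
j: (-9)·(-5) - 12·(-10) = 45 - (-120) = 165
k: 12·11 - (-12)·(-5) = 132 - 60 = 72
b × c = (219, 165, 72)
a · (b × c) = (-13)·219 + (-12)·165 + 13·72 = -2847 - 1980 + 936 = -3891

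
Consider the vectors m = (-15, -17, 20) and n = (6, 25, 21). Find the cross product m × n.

i: (-17)·21 - 20·25 = -357 - 500 = -857
j: 20·6 - (-15)·21 = 120 - (-315) = 435
k: (-15)·25 - (-17)·6 = -375 - (-102) = -273
m × n = (-857, 435, -273)

(-857, 435, -273)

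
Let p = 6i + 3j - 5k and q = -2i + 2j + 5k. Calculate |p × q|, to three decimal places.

i: 3·5 - (-5)·2 = 15 - (-10) = 25
j: (-5)·(-2) - 6·5 = 10 - 30 = -20
k: 6·2 - 3·(-2) = 12 - (-6) = 18
p × q = (25, -20, 18)
|p × q| = √(25² + (-20)² + 18²) = √1349 ≈ 36.7287

36.729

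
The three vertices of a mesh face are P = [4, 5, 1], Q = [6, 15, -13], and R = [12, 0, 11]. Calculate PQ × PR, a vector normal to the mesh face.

(30, -132, -90)

PQ = (2, 10, -14)
PR = (8, -5, 10)
i: 10·10 - (-14)·(-5) = 100 - 70 = 30
j: (-14)·8 - 2·10 = -112 - 20 = -132
k: 2·(-5) - 10·8 = -10 - 80 = -90
PQ × PR = (30, -132, -90)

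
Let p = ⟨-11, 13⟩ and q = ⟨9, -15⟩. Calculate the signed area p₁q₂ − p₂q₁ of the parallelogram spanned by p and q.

48

(-11)·(-15) - 13·9 = 165 - 117 = 48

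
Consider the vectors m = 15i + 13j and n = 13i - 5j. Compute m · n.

m · n = 15·13 + 13·(-5) = 195 - 65 = 130

130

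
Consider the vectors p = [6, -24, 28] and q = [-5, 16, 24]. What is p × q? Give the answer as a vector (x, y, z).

i: (-24)·24 - 28·16 = -576 - 448 = -1024
j: 28·(-5) - 6·24 = -140 - 144 = -284
k: 6·16 - (-24)·(-5) = 96 - 120 = -24
p × q = (-1024, -284, -24)

(-1024, -284, -24)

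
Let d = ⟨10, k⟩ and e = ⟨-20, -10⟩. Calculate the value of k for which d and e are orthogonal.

d · e = 10·(-20) + k·(-10) = -200 - 10k
Set equal to 0: -10k = 200, so k = -20.

-20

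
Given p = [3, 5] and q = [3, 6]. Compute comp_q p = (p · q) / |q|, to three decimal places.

p · q = 3·3 + 5·6 = 9 + 30 = 39
|q| = √(9 + 36) = √45 ≈ 6.7082
comp_q p = 39 / √45 ≈ 5.814

5.814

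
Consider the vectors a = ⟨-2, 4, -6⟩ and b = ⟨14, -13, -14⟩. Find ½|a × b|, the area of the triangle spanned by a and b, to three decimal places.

i: 4·(-14) - (-6)·(-13) = -56 - 78 = -134
j: (-6)·14 - (-2)·(-14) = -84 - 28 = -112
k: (-2)·(-13) - 4·14 = 26 - 56 = -30
a × b = (-134, -112, -30)
|a × b| = √((-134)² + (-112)² + (-30)²) = √31400 ≈ 177.2005
area = ½ · 177.2005 ≈ 88.600

88.600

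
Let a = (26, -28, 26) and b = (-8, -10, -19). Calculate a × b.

(792, 286, -484)

i: (-28)·(-19) - 26·(-10) = 532 - (-260) = 792
j: 26·(-8) - 26·(-19) = -208 - (-494) = 286
k: 26·(-10) - (-28)·(-8) = -260 - 224 = -484
a × b = (792, 286, -484)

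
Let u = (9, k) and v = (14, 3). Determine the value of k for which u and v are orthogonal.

-42

u · v = 9·14 + k·3 = 126 + 3k
Set equal to 0: 3k = -126, so k = -42.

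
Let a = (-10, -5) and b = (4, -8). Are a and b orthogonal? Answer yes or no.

a · b = (-10)·4 + (-5)·(-8) = -40 + 40 = 0
Zero, so the vectors are orthogonal.

yes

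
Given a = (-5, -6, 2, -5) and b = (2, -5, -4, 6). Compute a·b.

-18

a · b = (-5)·2 + (-6)·(-5) + 2·(-4) + (-5)·6 = -10 + 30 - 8 - 30 = -18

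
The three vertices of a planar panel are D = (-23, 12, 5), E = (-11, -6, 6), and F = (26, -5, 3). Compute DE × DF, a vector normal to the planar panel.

DE = (12, -18, 1)
DF = (49, -17, -2)
i: (-18)·(-2) - 1·(-17) = 36 - (-17) = 53
j: 1·49 - 12·(-2) = 49 - (-24) = 73
k: 12·(-17) - (-18)·49 = -204 - (-882) = 678
DE × DF = (53, 73, 678)

(53, 73, 678)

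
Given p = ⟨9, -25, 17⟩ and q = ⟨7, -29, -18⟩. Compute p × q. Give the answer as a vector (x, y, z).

(943, 281, -86)

i: (-25)·(-18) - 17·(-29) = 450 - (-493) = 943
j: 17·7 - 9·(-18) = 119 - (-162) = 281
k: 9·(-29) - (-25)·7 = -261 - (-175) = -86
p × q = (943, 281, -86)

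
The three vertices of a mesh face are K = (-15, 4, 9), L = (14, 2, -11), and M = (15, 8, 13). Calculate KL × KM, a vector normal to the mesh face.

(72, -716, 176)

KL = (29, -2, -20)
KM = (30, 4, 4)
i: (-2)·4 - (-20)·4 = -8 - (-80) = 72
j: (-20)·30 - 29·4 = -600 - 116 = -716
k: 29·4 - (-2)·30 = 116 - (-60) = 176
KL × KM = (72, -716, 176)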